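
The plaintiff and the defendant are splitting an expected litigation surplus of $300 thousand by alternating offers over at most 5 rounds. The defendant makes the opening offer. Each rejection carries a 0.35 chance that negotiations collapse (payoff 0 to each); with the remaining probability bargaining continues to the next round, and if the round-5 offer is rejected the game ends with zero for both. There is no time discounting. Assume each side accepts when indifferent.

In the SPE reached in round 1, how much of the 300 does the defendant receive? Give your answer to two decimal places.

By backward induction:
Round 5 (the defendant proposes): rejection yields 0 for the plaintiff; the defendant offers 0 and keeps 300.
Round 4 (the plaintiff proposes): rejecting gives the defendant an expected 0.65 × 300 = 195; the plaintiff offers that and keeps 105.
Round 3 (the defendant proposes): rejecting gives the plaintiff an expected 0.65 × 105 = 68.25. The defendant offers 68.25 and keeps 300 − 68.25 = 231.75.
Round 2 (the plaintiff proposes): rejecting gives the defendant an expected 0.65 × 231.75 = 150.6375, so the plaintiff offers 150.6375, keeping 149.3625.
Round 1 (the defendant proposes): rejecting gives the plaintiff an expected 0.65 × 149.3625 = 97.085625; the defendant offers that and keeps 202.914375.

202.91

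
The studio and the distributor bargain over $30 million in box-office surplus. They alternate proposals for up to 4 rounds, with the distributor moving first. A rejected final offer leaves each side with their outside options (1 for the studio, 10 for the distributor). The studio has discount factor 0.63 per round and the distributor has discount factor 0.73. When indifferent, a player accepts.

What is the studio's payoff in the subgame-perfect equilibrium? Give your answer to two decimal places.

Round 4 (the studio proposes): the distributor gets 10 if talks fail, so the studio offers 10 and keeps 20.
Round 3 (the distributor proposes): the studio can get 20 next round, worth 0.63 × 20 = 12.6 now. The distributor offers 12.6 and keeps 30 − 12.6 = 17.4.
Round 2 (the studio proposes): the distributor can get 17.4 next round, worth 0.73 × 17.4 = 12.702 now; the studio offers that and keeps 17.298.
Round 1 (the distributor proposes): the studio can get 17.298 next round, worth 0.63 × 17.298 = 10.89774 now. The distributor offers 10.89774 and keeps 30 − 10.89774 = 19.10226.

10.90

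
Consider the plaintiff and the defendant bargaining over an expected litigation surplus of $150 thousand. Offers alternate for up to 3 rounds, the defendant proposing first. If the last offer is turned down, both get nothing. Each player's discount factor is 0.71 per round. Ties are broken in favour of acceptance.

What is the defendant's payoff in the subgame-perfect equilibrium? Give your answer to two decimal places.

119.12

Round 3 (the defendant proposes): the plaintiff will accept anything ≥ 0, so the defendant offers 0 and keeps 150.
Round 2 (the plaintiff proposes): the defendant can get 150 next round, worth 0.71 × 150 = 106.5 now; the plaintiff offers that and keeps 43.5.
Round 1 (the defendant proposes): the plaintiff can get 43.5 next round, worth 0.71 × 43.5 = 30.885 now, so the defendant offers 30.885, keeping 119.115.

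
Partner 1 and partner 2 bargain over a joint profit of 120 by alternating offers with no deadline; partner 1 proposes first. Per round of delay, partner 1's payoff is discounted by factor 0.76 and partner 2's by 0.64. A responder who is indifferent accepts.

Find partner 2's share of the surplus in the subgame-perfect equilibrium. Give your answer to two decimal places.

Let x be partner 1's share when partner 1 proposes and y be partner 2's share when partner 2 proposes.
Partner 2 accepts iff offered ≥ 0.64·y, so x = 120 − 0.64y. Symmetrically y = 120 − 0.76x.
Substituting: x = 120 − 0.64(120 − 0.76x), giving x(1 − 0.76·0.64) = 120(1 − 0.64).
So x = 120 × 0.36 / 0.5136 ≈ 84.1121, and partner 2 receives 120 − x ≈ 35.8879.

35.89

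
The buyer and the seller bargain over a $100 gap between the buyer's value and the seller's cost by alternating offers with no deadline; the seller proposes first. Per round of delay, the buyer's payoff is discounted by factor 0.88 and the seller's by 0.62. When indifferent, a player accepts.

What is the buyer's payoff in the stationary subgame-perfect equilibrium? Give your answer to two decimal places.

73.59

In a stationary SPE each proposer offers the other exactly their discounted continuation value.
If the seller keeps x when proposing and the buyer keeps y when proposing, then x = 100 − 0.88y and y = 100 − 0.62x.
Solving: x = 100(1 − 0.88) / (1 − 0.62·0.88) = 12 / 0.4544 ≈ 26.4085.
The buyer gets 100 − 26.4085 ≈ 73.5915.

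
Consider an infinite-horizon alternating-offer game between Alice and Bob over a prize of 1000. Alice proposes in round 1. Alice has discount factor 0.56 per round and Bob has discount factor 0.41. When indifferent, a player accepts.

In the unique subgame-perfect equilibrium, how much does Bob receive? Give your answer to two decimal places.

234.16

Let x be Alice's share when Alice proposes and y be Bob's share when Bob proposes.
Bob accepts iff offered ≥ 0.41·y, so x = 1000 − 0.41y. Symmetrically y = 1000 − 0.56x.
Substituting: x = 1000 − 0.41(1000 − 0.56x), giving x(1 − 0.56·0.41) = 1000(1 − 0.41).
So x = 1000 × 0.59 / 0.7704 ≈ 765.8359, and Bob receives 1000 − x ≈ 234.1641.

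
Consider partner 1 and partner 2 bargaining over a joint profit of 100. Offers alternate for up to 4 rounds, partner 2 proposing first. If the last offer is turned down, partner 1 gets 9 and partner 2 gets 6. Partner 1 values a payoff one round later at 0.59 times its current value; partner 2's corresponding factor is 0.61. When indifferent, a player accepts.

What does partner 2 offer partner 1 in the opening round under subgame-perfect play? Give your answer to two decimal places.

42.97

Round 4 (partner 1 proposes): partner 2 gets 6 if talks fail, so partner 1 offers 6 and keeps 94.
Round 3 (partner 2 proposes): partner 1 can get 94 next round, worth 0.59 × 94 = 55.46 now, so partner 2 offers 55.46, keeping 44.54.
Round 2 (partner 1 proposes): partner 2 can get 44.54 next round, worth 0.61 × 44.54 = 27.1694 now, so partner 1 offers 27.1694, keeping 72.8306.
Round 1 (partner 2 proposes): partner 1 can get 72.8306 next round, worth 0.59 × 72.8306 = 42.970054 now. Partner 2 offers 42.970054 and keeps 100 − 42.970054 = 57.029946.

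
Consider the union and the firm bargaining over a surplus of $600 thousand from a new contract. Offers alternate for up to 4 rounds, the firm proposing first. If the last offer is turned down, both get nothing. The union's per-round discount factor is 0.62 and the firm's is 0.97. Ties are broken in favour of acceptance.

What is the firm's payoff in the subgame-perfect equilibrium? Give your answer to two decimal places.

Round 4 (the union proposes): the firm will accept anything ≥ 0, so the union offers 0 and keeps 600.
Round 3 (the firm proposes): the union can get 600 next round, worth 0.62 × 600 = 372 now; the firm offers that and keeps 228.
Round 2 (the union proposes): the firm can get 228 next round, worth 0.97 × 228 = 221.16 now. The union offers 221.16 and keeps 600 − 221.16 = 378.84.
Round 1 (the firm proposes): the union can get 378.84 next round, worth 0.62 × 378.84 = 234.8808 now, so the firm offers 234.8808, keeping 365.1192.

365.12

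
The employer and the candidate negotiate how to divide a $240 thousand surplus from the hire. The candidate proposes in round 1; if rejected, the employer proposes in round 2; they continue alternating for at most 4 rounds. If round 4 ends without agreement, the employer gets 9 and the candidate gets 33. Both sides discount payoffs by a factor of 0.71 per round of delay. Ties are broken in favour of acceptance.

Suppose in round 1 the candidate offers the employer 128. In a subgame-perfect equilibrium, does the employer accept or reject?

Accept

Round 4 (the employer proposes): the candidate gets 33 if talks fail, so the employer offers 33 and keeps 207.
Round 3 (the candidate proposes): the employer can get 207 next round, worth 0.71 × 207 = 146.97 now. The candidate offers 146.97 and keeps 240 − 146.97 = 93.03.
Round 2 (the employer proposes): the candidate can get 93.03 next round, worth 0.71 × 93.03 = 66.0513 now; the employer offers that and keeps 173.9487.
So by rejecting in round 1, the employer gets 173.9487 next round, worth 0.71 × 173.9487 = 123.503577 now.
Offer 128 ≥ 123.503577, so the employer accepts.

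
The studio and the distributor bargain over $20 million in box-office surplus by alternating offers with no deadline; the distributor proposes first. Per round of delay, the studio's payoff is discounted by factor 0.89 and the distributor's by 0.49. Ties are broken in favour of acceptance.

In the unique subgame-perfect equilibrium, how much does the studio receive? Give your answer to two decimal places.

Let x be the distributor's share when the distributor proposes and y be the studio's share when the studio proposes.
The studio accepts iff offered ≥ 0.89·y, so x = 20 − 0.89y. Symmetrically y = 20 − 0.49x.
Substituting: x = 20 − 0.89(20 − 0.49x), giving x(1 − 0.49·0.89) = 20(1 − 0.89).
So x = 20 × 0.11 / 0.5639 ≈ 3.9014, and the studio receives 20 − x ≈ 16.0986.

16.10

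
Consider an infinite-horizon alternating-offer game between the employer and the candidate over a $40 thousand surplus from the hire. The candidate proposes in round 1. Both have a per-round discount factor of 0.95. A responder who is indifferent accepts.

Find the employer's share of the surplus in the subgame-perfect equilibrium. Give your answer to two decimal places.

19.49

When the candidate proposes, the employer accepts any offer worth at least 0.95 times what the employer would get by proposing next round; and vice versa.
This gives x = 40 − 0.95y and y = 40 − 0.95x, where x and y are each side's share when it proposes.
Hence (1 − 0.95·0.95)x = 40(1 − 0.95), i.e. 0.0975·x = 2.
x ≈ 20.5128; the employer's share is 40 − x ≈ 19.4872.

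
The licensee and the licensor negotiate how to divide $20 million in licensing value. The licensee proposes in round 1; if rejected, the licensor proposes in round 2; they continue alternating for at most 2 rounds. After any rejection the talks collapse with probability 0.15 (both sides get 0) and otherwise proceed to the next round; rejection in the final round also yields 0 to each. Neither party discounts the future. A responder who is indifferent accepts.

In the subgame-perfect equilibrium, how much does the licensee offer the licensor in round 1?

17

By backward induction:
Round 2 (the licensor proposes): the licensee will accept anything ≥ 0, so the licensor offers 0 and keeps 20.
Round 1 (the licensee proposes): rejecting gives the licensor an expected 0.85 × 20 = 17; the licensee offers that and keeps 3.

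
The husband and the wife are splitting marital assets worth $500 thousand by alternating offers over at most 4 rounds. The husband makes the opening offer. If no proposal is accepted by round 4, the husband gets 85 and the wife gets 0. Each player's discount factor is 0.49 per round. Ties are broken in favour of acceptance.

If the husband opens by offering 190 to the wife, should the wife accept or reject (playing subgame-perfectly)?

Accept

Round 4 (the wife proposes): the husband gets 85 if talks fail, so the wife offers 85 and keeps 415.
Round 3 (the husband proposes): the wife can get 415 next round, worth 0.49 × 415 = 203.35 now, so the husband offers 203.35, keeping 296.65.
Round 2 (the wife proposes): the husband can get 296.65 next round, worth 0.49 × 296.65 = 145.3585 now, so the wife offers 145.3585, keeping 354.6415.
So by rejecting in round 1, the wife gets 354.6415 next round, worth 0.49 × 354.6415 = 173.774335 now.
Offer 190 ≥ 173.774335, so the wife accepts.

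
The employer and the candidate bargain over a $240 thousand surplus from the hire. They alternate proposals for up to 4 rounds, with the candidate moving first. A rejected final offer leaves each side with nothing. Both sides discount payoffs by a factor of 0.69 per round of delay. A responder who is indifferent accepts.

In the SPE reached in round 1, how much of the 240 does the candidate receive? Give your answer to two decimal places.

Round 4 (the employer proposes): rejection yields 0 for the candidate; the employer offers 0 and keeps 240.
Round 3 (the candidate proposes): the employer can get 240 next round, worth 0.69 × 240 = 165.6 now, so the candidate offers 165.6, keeping 74.4.
Round 2 (the employer proposes): the candidate can get 74.4 next round, worth 0.69 × 74.4 = 51.336 now. The employer offers 51.336 and keeps 240 − 51.336 = 188.664.
Round 1 (the candidate proposes): the employer can get 188.664 next round, worth 0.69 × 188.664 = 130.17816 now. The candidate offers 130.17816 and keeps 240 − 130.17816 = 109.82184.

109.82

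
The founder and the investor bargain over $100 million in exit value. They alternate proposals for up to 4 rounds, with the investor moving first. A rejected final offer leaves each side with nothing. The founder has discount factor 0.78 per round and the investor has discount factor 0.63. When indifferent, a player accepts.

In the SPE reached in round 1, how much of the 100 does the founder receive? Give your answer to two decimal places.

Round 4 (the founder proposes): rejection yields 0 for the investor; the founder offers 0 and keeps 100.
Round 3 (the investor proposes): the founder can get 100 next round, worth 0.78 × 100 = 78 now. The investor offers 78 and keeps 100 − 78 = 22.
Round 2 (the founder proposes): the investor can get 22 next round, worth 0.63 × 22 = 13.86 now; the founder offers that and keeps 86.14.
Round 1 (the investor proposes): the founder can get 86.14 next round, worth 0.78 × 86.14 = 67.1892 now; the investor offers that and keeps 32.8108.

67.19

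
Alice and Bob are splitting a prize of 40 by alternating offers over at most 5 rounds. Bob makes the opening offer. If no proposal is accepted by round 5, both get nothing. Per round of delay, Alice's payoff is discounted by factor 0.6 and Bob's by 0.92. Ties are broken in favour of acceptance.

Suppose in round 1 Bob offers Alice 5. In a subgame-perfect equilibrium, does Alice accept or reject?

Work out Alice's continuation value if the offer is rejected.
Round 5 (Bob proposes): rejection yields 0 for Alice; Bob offers 0 and keeps 40.
Round 4 (Alice proposes): Bob can get 40 next round, worth 0.92 × 40 = 36.8 now; Alice offers that and keeps 3.2.
Round 3 (Bob proposes): Alice can get 3.2 next round, worth 0.6 × 3.2 = 1.92 now, so Bob offers 1.92, keeping 38.08.
Round 2 (Alice proposes): Bob can get 38.08 next round, worth 0.92 × 38.08 = 35.0336 now; Alice offers that and keeps 4.9664.
So by rejecting in round 1, Alice gets 4.9664 next round, worth 0.6 × 4.9664 = 2.97984 now.
Offer 5 ≥ 2.97984, so Alice accepts.

Accept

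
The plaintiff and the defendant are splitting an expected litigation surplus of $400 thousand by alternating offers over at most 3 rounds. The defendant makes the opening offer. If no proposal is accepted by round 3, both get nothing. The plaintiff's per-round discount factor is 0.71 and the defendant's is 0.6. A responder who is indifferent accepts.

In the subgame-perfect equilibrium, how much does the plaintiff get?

Round 3 (the defendant proposes): rejection yields 0 for the plaintiff; the defendant offers 0 and keeps 400.
Round 2 (the plaintiff proposes): the defendant can get 400 next round, worth 0.6 × 400 = 240 now, so the plaintiff offers 240, keeping 160.
Round 1 (the defendant proposes): the plaintiff can get 160 next round, worth 0.71 × 160 = 113.6 now. The defendant offers 113.6 and keeps 400 − 113.6 = 286.4.

113.6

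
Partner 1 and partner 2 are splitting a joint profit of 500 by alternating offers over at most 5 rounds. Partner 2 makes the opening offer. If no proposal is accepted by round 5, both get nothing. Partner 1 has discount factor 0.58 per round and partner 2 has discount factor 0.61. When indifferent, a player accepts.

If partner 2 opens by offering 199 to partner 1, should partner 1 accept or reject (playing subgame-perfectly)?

Work out partner 1's continuation value if the offer is rejected.
Round 5 (partner 2 proposes): partner 1 will accept anything ≥ 0, so partner 2 offers 0 and keeps 500.
Round 4 (partner 1 proposes): partner 2 can get 500 next round, worth 0.61 × 500 = 305 now; partner 1 offers that and keeps 195.
Round 3 (partner 2 proposes): partner 1 can get 195 next round, worth 0.58 × 195 = 113.1 now. Partner 2 offers 113.1 and keeps 500 − 113.1 = 386.9.
Round 2 (partner 1 proposes): partner 2 can get 386.9 next round, worth 0.61 × 386.9 = 236.009 now; partner 1 offers that and keeps 263.991.
So by rejecting in round 1, partner 1 gets 263.991 next round, worth 0.58 × 263.991 = 153.11478 now.
Offer 199 ≥ 153.11478, so partner 1 accepts.

Accept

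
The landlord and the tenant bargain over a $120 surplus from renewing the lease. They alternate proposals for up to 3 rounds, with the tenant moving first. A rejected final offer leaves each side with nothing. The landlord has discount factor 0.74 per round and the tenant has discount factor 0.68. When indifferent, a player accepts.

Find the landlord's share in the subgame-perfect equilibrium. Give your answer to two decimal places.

Round 3 (the tenant proposes): the landlord will accept anything ≥ 0, so the tenant offers 0 and keeps 120.
Round 2 (the landlord proposes): the tenant can get 120 next round, worth 0.68 × 120 = 81.6 now; the landlord offers that and keeps 38.4.
Round 1 (the tenant proposes): the landlord can get 38.4 next round, worth 0.74 × 38.4 = 28.416 now. The tenant offers 28.416 and keeps 120 − 28.416 = 91.584.

28.42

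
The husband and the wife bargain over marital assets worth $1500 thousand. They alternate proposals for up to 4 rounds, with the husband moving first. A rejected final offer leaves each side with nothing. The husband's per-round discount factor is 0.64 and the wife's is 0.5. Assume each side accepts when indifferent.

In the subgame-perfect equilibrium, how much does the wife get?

510

Round 4 (the wife proposes): the husband will accept anything ≥ 0, so the wife offers 0 and keeps 1500.
Round 3 (the husband proposes): the wife can get 1500 next round, worth 0.5 × 1500 = 750 now, so the husband offers 750, keeping 750.
Round 2 (the wife proposes): the husband can get 750 next round, worth 0.64 × 750 = 480 now. The wife offers 480 and keeps 1500 − 480 = 1020.
Round 1 (the husband proposes): the wife can get 1020 next round, worth 0.5 × 1020 = 510 now, so the husband offers 510, keeping 990.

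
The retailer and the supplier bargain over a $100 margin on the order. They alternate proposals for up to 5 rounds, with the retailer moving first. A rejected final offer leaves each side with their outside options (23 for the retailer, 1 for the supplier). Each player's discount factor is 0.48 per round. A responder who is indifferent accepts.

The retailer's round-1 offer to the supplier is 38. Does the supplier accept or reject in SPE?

Accept

Round 5 (the retailer proposes): the supplier gets 1 if talks fail, so the retailer offers 1 and keeps 99.
Round 4 (the supplier proposes): the retailer can get 99 next round, worth 0.48 × 99 = 47.52 now; the supplier offers that and keeps 52.48.
Round 3 (the retailer proposes): the supplier can get 52.48 next round, worth 0.48 × 52.48 = 25.1904 now, so the retailer offers 25.1904, keeping 74.8096.
Round 2 (the supplier proposes): the retailer can get 74.8096 next round, worth 0.48 × 74.8096 = 35.908608 now, so the supplier offers 35.908608, keeping 64.091392.
So by rejecting in round 1, the supplier gets 64.091392 next round, worth 0.48 × 64.091392 = 30.76386816 now.
Offer 38 ≥ 30.76386816, so the supplier accepts.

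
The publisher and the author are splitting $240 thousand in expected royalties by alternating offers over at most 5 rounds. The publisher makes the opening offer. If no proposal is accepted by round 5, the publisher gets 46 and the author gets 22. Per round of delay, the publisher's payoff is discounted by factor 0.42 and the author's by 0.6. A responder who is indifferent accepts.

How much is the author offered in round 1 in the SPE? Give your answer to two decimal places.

105.96

Round 5 (the publisher proposes): the author gets 22 if talks fail, so the publisher offers 22 and keeps 218.
Round 4 (the author proposes): the publisher can get 218 next round, worth 0.42 × 218 = 91.56 now. The author offers 91.56 and keeps 240 − 91.56 = 148.44.
Round 3 (the publisher proposes): the author can get 148.44 next round, worth 0.6 × 148.44 = 89.064 now. The publisher offers 89.064 and keeps 240 − 89.064 = 150.936.
Round 2 (the author proposes): the publisher can get 150.936 next round, worth 0.42 × 150.936 = 63.39312 now. The author offers 63.39312 and keeps 240 − 63.39312 = 176.60688.
Round 1 (the publisher proposes): the author can get 176.60688 next round, worth 0.6 × 176.60688 = 105.964128 now; the publisher offers that and keeps 134.035872.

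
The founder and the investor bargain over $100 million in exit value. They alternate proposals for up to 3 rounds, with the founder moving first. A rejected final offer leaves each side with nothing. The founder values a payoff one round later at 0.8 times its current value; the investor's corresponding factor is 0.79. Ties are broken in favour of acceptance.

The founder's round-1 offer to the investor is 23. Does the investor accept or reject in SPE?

Round 3 (the founder proposes): rejection yields 0 for the investor; the founder offers 0 and keeps 100.
Round 2 (the investor proposes): the founder can get 100 next round, worth 0.8 × 100 = 80 now. The investor offers 80 and keeps 100 − 80 = 20.
So by rejecting in round 1, the investor gets 20 next round, worth 0.79 × 20 = 15.8 now.
Offer 23 ≥ 15.8, so the investor accepts.

Accept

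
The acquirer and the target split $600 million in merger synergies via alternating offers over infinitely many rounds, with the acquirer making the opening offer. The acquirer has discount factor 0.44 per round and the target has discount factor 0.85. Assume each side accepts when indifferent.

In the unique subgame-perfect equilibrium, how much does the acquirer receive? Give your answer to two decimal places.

When the acquirer proposes, the target accepts any offer worth at least 0.85 times what the target would get by proposing next round; and vice versa.
This gives x = 600 − 0.85y and y = 600 − 0.44x, where x and y are each side's share when it proposes.
Hence (1 − 0.85·0.44)x = 600(1 − 0.85), i.e. 0.626·x = 90.
x ≈ 143.7700; the target's share is 600 − x ≈ 456.2300.

143.77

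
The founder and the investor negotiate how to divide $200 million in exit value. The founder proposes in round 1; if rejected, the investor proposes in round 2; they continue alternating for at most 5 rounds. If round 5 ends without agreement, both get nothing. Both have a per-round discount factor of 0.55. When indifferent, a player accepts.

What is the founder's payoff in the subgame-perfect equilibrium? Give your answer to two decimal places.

By backward induction:
Round 5 (the founder proposes): rejection yields 0 for the investor; the founder offers 0 and keeps 200.
Round 4 (the investor proposes): the founder can get 200 next round, worth 0.55 × 200 = 110 now; the investor offers that and keeps 90.
Round 3 (the founder proposes): the investor can get 90 next round, worth 0.55 × 90 = 49.5 now; the founder offers that and keeps 150.5.
Round 2 (the investor proposes): the founder can get 150.5 next round, worth 0.55 × 150.5 = 82.775 now. The investor offers 82.775 and keeps 200 − 82.775 = 117.225.
Round 1 (the founder proposes): the investor can get 117.225 next round, worth 0.55 × 117.225 = 64.47375 now. The founder offers 64.47375 and keeps 200 − 64.47375 = 135.52625.

135.53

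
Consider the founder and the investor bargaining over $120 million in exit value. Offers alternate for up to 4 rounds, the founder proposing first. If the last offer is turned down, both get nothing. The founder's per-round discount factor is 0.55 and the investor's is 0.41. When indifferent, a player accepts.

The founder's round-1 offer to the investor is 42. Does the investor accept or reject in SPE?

Round 4 (the investor proposes): the founder will accept anything ≥ 0, so the investor offers 0 and keeps 120.
Round 3 (the founder proposes): the investor can get 120 next round, worth 0.41 × 120 = 49.2 now. The founder offers 49.2 and keeps 120 − 49.2 = 70.8.
Round 2 (the investor proposes): the founder can get 70.8 next round, worth 0.55 × 70.8 = 38.94 now; the investor offers that and keeps 81.06.
So by rejecting in round 1, the investor gets 81.06 next round, worth 0.41 × 81.06 = 33.2346 now.
Offer 42 ≥ 33.2346, so the investor accepts.

Accept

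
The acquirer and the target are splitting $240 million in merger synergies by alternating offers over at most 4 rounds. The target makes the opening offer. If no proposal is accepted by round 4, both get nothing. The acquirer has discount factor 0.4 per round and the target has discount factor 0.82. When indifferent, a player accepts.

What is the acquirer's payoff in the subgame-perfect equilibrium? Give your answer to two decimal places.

48.77

Round 4 (the acquirer proposes): the target will accept anything ≥ 0, so the acquirer offers 0 and keeps 240.
Round 3 (the target proposes): the acquirer can get 240 next round, worth 0.4 × 240 = 96 now; the target offers that and keeps 144.
Round 2 (the acquirer proposes): the target can get 144 next round, worth 0.82 × 144 = 118.08 now, so the acquirer offers 118.08, keeping 121.92.
Round 1 (the target proposes): the acquirer can get 121.92 next round, worth 0.4 × 121.92 = 48.768 now, so the target offers 48.768, keeping 191.232.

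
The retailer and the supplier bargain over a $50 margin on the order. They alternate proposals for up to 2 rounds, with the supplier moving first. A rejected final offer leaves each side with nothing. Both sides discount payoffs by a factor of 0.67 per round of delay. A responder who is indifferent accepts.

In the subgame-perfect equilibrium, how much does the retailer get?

Round 2 (the retailer proposes): the supplier will accept anything ≥ 0, so the retailer offers 0 and keeps 50.
Round 1 (the supplier proposes): the retailer can get 50 next round, worth 0.67 × 50 = 33.5 now; the supplier offers that and keeps 16.5.

33.5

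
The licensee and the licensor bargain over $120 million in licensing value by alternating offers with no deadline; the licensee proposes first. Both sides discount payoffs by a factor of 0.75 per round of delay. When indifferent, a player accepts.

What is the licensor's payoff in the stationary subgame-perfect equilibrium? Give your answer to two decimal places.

When the licensee proposes, the licensor accepts any offer worth at least 0.75 times what the licensor would get by proposing next round; and vice versa.
This gives x = 120 − 0.75y and y = 120 − 0.75x, where x and y are each side's share when it proposes.
Hence (1 − 0.75·0.75)x = 120(1 − 0.75), i.e. 0.4375·x = 30.
x ≈ 68.5714; the licensor's share is 120 − x ≈ 51.4286.

51.43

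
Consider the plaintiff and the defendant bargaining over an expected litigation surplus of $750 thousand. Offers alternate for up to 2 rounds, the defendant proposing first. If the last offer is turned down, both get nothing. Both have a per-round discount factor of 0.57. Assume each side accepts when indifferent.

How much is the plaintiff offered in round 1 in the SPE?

Round 2 (the plaintiff proposes): rejection yields 0 for the defendant; the plaintiff offers 0 and keeps 750.
Round 1 (the defendant proposes): the plaintiff can get 750 next round, worth 0.57 × 750 = 427.5 now. The defendant offers 427.5 and keeps 750 − 427.5 = 322.5.

427.5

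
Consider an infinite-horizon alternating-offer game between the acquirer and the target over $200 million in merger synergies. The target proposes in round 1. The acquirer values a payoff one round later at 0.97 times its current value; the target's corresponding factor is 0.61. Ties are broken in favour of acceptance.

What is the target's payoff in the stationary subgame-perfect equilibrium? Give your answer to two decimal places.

Let x be the target's share when the target proposes and y be the acquirer's share when the acquirer proposes.
The acquirer accepts iff offered ≥ 0.97·y, so x = 200 − 0.97y. Symmetrically y = 200 − 0.61x.
Substituting: x = 200 − 0.97(200 − 0.61x), giving x(1 − 0.61·0.97) = 200(1 − 0.97).
So x = 200 × 0.03 / 0.4083 ≈ 14.6951, and the acquirer receives 200 − x ≈ 185.3049.

14.70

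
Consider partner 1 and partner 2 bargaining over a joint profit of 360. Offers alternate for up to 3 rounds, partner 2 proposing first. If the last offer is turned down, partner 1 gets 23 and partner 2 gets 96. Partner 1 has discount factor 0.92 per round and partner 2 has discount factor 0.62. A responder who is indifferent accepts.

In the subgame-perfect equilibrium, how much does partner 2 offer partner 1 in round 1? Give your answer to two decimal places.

138.98

Round 3 (partner 2 proposes): partner 1 gets 23 if talks fail, so partner 2 offers 23 and keeps 337.
Round 2 (partner 1 proposes): partner 2 can get 337 next round, worth 0.62 × 337 = 208.94 now; partner 1 offers that and keeps 151.06.
Round 1 (partner 2 proposes): partner 1 can get 151.06 next round, worth 0.92 × 151.06 = 138.9752 now. Partner 2 offers 138.9752 and keeps 360 − 138.9752 = 221.0248.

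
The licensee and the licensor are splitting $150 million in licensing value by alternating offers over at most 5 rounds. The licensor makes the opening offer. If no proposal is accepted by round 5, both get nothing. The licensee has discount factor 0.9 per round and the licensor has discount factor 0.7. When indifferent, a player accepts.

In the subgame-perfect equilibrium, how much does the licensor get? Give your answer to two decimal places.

By backward induction:
Round 5 (the licensor proposes): the licensee will accept anything ≥ 0, so the licensor offers 0 and keeps 150.
Round 4 (the licensee proposes): the licensor can get 150 next round, worth 0.7 × 150 = 105 now. The licensee offers 105 and keeps 150 − 105 = 45.
Round 3 (the licensor proposes): the licensee can get 45 next round, worth 0.9 × 45 = 40.5 now. The licensor offers 40.5 and keeps 150 − 40.5 = 109.5.
Round 2 (the licensee proposes): the licensor can get 109.5 next round, worth 0.7 × 109.5 = 76.65 now; the licensee offers that and keeps 73.35.
Round 1 (the licensor proposes): the licensee can get 73.35 next round, worth 0.9 × 73.35 = 66.015 now, so the licensor offers 66.015, keeping 83.985.

83.99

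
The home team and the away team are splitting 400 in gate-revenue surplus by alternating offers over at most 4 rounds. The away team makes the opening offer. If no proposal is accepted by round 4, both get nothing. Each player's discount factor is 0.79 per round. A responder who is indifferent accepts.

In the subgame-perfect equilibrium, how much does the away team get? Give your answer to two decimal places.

136.42

Round 4 (the home team proposes): the away team will accept anything ≥ 0, so the home team offers 0 and keeps 400.
Round 3 (the away team proposes): the home team can get 400 next round, worth 0.79 × 400 = 316 now; the away team offers that and keeps 84.
Round 2 (the home team proposes): the away team can get 84 next round, worth 0.79 × 84 = 66.36 now, so the home team offers 66.36, keeping 333.64.
Round 1 (the away team proposes): the home team can get 333.64 next round, worth 0.79 × 333.64 = 263.5756 now; the away team offers that and keeps 136.4244.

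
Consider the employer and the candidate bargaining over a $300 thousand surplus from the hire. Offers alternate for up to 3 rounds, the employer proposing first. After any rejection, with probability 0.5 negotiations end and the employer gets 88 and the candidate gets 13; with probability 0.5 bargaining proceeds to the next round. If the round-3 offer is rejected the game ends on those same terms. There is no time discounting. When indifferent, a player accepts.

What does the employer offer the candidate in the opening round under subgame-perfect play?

By backward induction:
Round 3 (the employer proposes): the candidate gets 13 if talks fail, so the employer offers 13 and keeps 287.
Round 2 (the candidate proposes): rejecting gives the employer an expected 0.5 × 287 + 0.5 × 88 = 187.5, so the candidate offers 187.5, keeping 112.5.
Round 1 (the employer proposes): rejecting gives the candidate an expected 0.5 × 112.5 + 0.5 × 13 = 62.75; the employer offers that and keeps 237.25.

62.75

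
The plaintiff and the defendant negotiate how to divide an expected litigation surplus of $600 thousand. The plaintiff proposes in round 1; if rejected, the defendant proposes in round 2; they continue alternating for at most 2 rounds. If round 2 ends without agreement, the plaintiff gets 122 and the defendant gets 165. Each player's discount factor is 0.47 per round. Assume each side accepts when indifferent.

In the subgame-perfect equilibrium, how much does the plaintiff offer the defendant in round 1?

224.66

Round 2 (the defendant proposes): the plaintiff gets 122 if talks fail, so the defendant offers 122 and keeps 478.
Round 1 (the plaintiff proposes): the defendant can get 478 next round, worth 0.47 × 478 = 224.66 now, so the plaintiff offers 224.66, keeping 375.34.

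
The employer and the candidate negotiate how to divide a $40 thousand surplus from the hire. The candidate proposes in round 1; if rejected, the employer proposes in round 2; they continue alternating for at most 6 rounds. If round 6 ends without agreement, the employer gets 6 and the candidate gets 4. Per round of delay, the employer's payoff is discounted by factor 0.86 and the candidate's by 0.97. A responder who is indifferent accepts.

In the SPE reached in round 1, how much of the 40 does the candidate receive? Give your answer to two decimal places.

Solve by backward induction from round 6.
Round 6 (the employer proposes): the candidate gets 4 if talks fail, so the employer offers 4 and keeps 36.
Round 5 (the candidate proposes): the employer can get 36 next round, worth 0.86 × 36 = 30.96 now. The candidate offers 30.96 and keeps 40 − 30.96 = 9.04.
Round 4 (the employer proposes): the candidate can get 9.04 next round, worth 0.97 × 9.04 = 8.7688 now. The employer offers 8.7688 and keeps 40 − 8.7688 = 31.2312.
Round 3 (the candidate proposes): the employer can get 31.2312 next round, worth 0.86 × 31.2312 = 26.858832 now; the candidate offers that and keeps 13.141168.
Round 2 (the employer proposes): the candidate can get 13.141168 next round, worth 0.97 × 13.141168 = 12.74693296 now, so the employer offers 12.74693296, keeping 27.25306704.
Round 1 (the candidate proposes): the employer can get 27.25306704 next round, worth 0.86 × 27.25306704 = 23.4376376544 now, so the candidate offers 23.4376376544, keeping 16.5623623456.

16.56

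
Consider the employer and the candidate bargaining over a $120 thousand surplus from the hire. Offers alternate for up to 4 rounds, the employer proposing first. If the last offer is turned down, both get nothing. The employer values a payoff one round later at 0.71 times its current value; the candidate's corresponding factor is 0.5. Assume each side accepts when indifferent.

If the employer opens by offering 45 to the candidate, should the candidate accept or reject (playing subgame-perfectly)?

Work out the candidate's continuation value if the offer is rejected.
Round 4 (the candidate proposes): rejection yields 0 for the employer; the candidate offers 0 and keeps 120.
Round 3 (the employer proposes): the candidate can get 120 next round, worth 0.5 × 120 = 60 now, so the employer offers 60, keeping 60.
Round 2 (the candidate proposes): the employer can get 60 next round, worth 0.71 × 60 = 42.6 now. The candidate offers 42.6 and keeps 120 − 42.6 = 77.4.
So by rejecting in round 1, the candidate gets 77.4 next round, worth 0.5 × 77.4 = 38.7 now.
Offer 45 ≥ 38.7, so the candidate accepts.

Accept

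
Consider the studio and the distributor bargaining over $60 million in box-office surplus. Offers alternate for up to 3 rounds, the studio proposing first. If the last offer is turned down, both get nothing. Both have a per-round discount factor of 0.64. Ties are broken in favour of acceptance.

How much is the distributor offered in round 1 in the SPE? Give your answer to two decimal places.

13.82

Round 3 (the studio proposes): rejection yields 0 for the distributor; the studio offers 0 and keeps 60.
Round 2 (the distributor proposes): the studio can get 60 next round, worth 0.64 × 60 = 38.4 now. The distributor offers 38.4 and keeps 60 − 38.4 = 21.6.
Round 1 (the studio proposes): the distributor can get 21.6 next round, worth 0.64 × 21.6 = 13.824 now, so the studio offers 13.824, keeping 46.176.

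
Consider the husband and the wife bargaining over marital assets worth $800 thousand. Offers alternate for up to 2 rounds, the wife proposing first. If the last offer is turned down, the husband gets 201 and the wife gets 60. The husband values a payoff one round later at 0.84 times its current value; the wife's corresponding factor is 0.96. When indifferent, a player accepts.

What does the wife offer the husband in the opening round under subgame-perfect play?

621.6

Round 2 (the husband proposes): the wife gets 60 if talks fail, so the husband offers 60 and keeps 740.
Round 1 (the wife proposes): the husband can get 740 next round, worth 0.84 × 740 = 621.6 now. The wife offers 621.6 and keeps 800 − 621.6 = 178.4.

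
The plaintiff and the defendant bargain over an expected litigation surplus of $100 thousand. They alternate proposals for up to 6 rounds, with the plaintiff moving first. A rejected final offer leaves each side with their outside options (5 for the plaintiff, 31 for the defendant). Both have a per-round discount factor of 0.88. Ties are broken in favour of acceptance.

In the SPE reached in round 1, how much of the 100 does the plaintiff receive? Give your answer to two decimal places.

31.13

Round 6 (the defendant proposes): the plaintiff gets 5 if talks fail, so the defendant offers 5 and keeps 95.
Round 5 (the plaintiff proposes): the defendant can get 95 next round, worth 0.88 × 95 = 83.6 now; the plaintiff offers that and keeps 16.4.
Round 4 (the defendant proposes): the plaintiff can get 16.4 next round, worth 0.88 × 16.4 = 14.432 now, so the defendant offers 14.432, keeping 85.568.
Round 3 (the plaintiff proposes): the defendant can get 85.568 next round, worth 0.88 × 85.568 = 75.29984 now, so the plaintiff offers 75.29984, keeping 24.70016.
Round 2 (the defendant proposes): the plaintiff can get 24.70016 next round, worth 0.88 × 24.70016 = 21.7361408 now. The defendant offers 21.7361408 and keeps 100 − 21.7361408 = 78.2638592.
Round 1 (the plaintiff proposes): the defendant can get 78.2638592 next round, worth 0.88 × 78.2638592 = 68.872196096 now; the plaintiff offers that and keeps 31.127803904.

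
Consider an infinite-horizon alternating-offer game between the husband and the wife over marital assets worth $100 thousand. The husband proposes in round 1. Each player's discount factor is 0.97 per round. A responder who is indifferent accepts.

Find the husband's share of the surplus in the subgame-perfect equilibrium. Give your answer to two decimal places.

Let x be the husband's share when the husband proposes and y be the wife's share when the wife proposes.
The wife accepts iff offered ≥ 0.97·y, so x = 100 − 0.97y. Symmetrically y = 100 − 0.97x.
Substituting: x = 100 − 0.97(100 − 0.97x), giving x(1 − 0.97·0.97) = 100(1 − 0.97).
So x = 100 × 0.03 / 0.0591 ≈ 50.7614, and the wife receives 100 − x ≈ 49.2386.

50.76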